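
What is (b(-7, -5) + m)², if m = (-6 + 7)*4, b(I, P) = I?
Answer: 9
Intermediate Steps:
m = 4 (m = 1*4 = 4)
(b(-7, -5) + m)² = (-7 + 4)² = (-3)² = 9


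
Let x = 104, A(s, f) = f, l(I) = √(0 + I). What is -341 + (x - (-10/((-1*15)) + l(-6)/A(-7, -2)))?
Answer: -713/3 + I*√6/2 ≈ -237.67 + 1.2247*I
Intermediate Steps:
l(I) = √I
-341 + (x - (-10/((-1*15)) + l(-6)/A(-7, -2))) = -341 + (104 - (-10/((-1*15)) + √(-6)/(-2))) = -341 + (104 - (-10/(-15) + (I*√6)*(-½))) = -341 + (104 - (-10*(-1/15) - I*√6/2)) = -341 + (104 - (⅔ - I*√6/2)) = -341 + (104 + (-⅔ + I*√6/2)) = -341 + (310/3 + I*√6/2) = -713/3 + I*√6/2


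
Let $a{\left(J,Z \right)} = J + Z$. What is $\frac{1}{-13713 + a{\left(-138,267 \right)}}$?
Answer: $- \frac{1}{13584} \approx -7.3616 \cdot 10^{-5}$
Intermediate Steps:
$\frac{1}{-13713 + a{\left(-138,267 \right)}} = \frac{1}{-13713 + \left(-138 + 267\right)} = \frac{1}{-13713 + 129} = \frac{1}{-13584} = - \frac{1}{13584}$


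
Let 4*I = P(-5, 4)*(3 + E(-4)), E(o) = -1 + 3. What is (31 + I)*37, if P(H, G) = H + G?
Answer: 4403/4 ≈ 1100.8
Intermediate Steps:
P(H, G) = G + H
E(o) = 2
I = -5/4 (I = ((4 - 5)*(3 + 2))/4 = (-1*5)/4 = (1/4)*(-5) = -5/4 ≈ -1.2500)
(31 + I)*37 = (31 - 5/4)*37 = (119/4)*37 = 4403/4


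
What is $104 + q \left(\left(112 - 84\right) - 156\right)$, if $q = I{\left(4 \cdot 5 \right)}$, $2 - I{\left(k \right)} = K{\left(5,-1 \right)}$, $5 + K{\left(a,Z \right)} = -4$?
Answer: $-1304$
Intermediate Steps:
$K{\left(a,Z \right)} = -9$ ($K{\left(a,Z \right)} = -5 - 4 = -9$)
$I{\left(k \right)} = 11$ ($I{\left(k \right)} = 2 - -9 = 2 + 9 = 11$)
$q = 11$
$104 + q \left(\left(112 - 84\right) - 156\right) = 104 + 11 \left(\left(112 - 84\right) - 156\right) = 104 + 11 \left(28 - 156\right) = 104 + 11 \left(-128\right) = 104 - 1408 = -1304$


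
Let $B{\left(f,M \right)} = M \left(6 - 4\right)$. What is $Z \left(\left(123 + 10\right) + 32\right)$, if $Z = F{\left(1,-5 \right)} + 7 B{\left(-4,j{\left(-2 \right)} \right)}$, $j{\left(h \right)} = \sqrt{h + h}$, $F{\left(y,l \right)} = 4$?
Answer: $660 + 4620 i \approx 660.0 + 4620.0 i$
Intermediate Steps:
$j{\left(h \right)} = \sqrt{2} \sqrt{h}$ ($j{\left(h \right)} = \sqrt{2 h} = \sqrt{2} \sqrt{h}$)
$B{\left(f,M \right)} = 2 M$ ($B{\left(f,M \right)} = M 2 = 2 M$)
$Z = 4 + 28 i$ ($Z = 4 + 7 \cdot 2 \sqrt{2} \sqrt{-2} = 4 + 7 \cdot 2 \sqrt{2} i \sqrt{2} = 4 + 7 \cdot 2 \cdot 2 i = 4 + 7 \cdot 4 i = 4 + 28 i \approx 4.0 + 28.0 i$)
$Z \left(\left(123 + 10\right) + 32\right) = \left(4 + 28 i\right) \left(\left(123 + 10\right) + 32\right) = \left(4 + 28 i\right) \left(133 + 32\right) = \left(4 + 28 i\right) 165 = 660 + 4620 i$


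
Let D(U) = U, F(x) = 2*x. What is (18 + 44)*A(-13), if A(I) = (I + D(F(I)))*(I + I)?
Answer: 62868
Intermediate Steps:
A(I) = 6*I² (A(I) = (I + 2*I)*(I + I) = (3*I)*(2*I) = 6*I²)
(18 + 44)*A(-13) = (18 + 44)*(6*(-13)²) = 62*(6*169) = 62*1014 = 62868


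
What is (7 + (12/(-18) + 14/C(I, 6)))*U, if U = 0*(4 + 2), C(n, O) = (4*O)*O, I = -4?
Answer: 0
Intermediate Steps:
C(n, O) = 4*O**2
U = 0 (U = 0*6 = 0)
(7 + (12/(-18) + 14/C(I, 6)))*U = (7 + (12/(-18) + 14/((4*6**2))))*0 = (7 + (12*(-1/18) + 14/((4*36))))*0 = (7 + (-2/3 + 14/144))*0 = (7 + (-2/3 + 14*(1/144)))*0 = (7 + (-2/3 + 7/72))*0 = (7 - 41/72)*0 = (463/72)*0 = 0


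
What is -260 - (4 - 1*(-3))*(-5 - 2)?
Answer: -211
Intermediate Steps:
-260 - (4 - 1*(-3))*(-5 - 2) = -260 - (4 + 3)*(-7) = -260 - 7*(-7) = -260 - 1*(-49) = -260 + 49 = -211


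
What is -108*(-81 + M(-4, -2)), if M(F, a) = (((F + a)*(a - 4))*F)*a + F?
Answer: -21924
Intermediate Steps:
M(F, a) = F + F*a*(-4 + a)*(F + a) (M(F, a) = (((F + a)*(-4 + a))*F)*a + F = (((-4 + a)*(F + a))*F)*a + F = (F*(-4 + a)*(F + a))*a + F = F*a*(-4 + a)*(F + a) + F = F + F*a*(-4 + a)*(F + a))
-108*(-81 + M(-4, -2)) = -108*(-81 - 4*(1 + (-2)³ - 4*(-2)² - 4*(-2)² - 4*(-4)*(-2))) = -108*(-81 - 4*(1 - 8 - 4*4 - 4*4 - 32)) = -108*(-81 - 4*(1 - 8 - 16 - 16 - 32)) = -108*(-81 - 4*(-71)) = -108*(-81 + 284) = -108*203 = -21924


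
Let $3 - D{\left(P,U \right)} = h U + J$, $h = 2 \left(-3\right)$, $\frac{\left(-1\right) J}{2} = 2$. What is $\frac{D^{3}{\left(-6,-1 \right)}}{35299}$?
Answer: $\frac{1}{35299} \approx 2.8329 \cdot 10^{-5}$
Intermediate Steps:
$J = -4$ ($J = \left(-2\right) 2 = -4$)
$h = -6$
$D{\left(P,U \right)} = 7 + 6 U$ ($D{\left(P,U \right)} = 3 - \left(- 6 U - 4\right) = 3 - \left(-4 - 6 U\right) = 3 + \left(4 + 6 U\right) = 7 + 6 U$)
$\frac{D^{3}{\left(-6,-1 \right)}}{35299} = \frac{\left(7 + 6 \left(-1\right)\right)^{3}}{35299} = \left(7 - 6\right)^{3} \cdot \frac{1}{35299} = 1^{3} \cdot \frac{1}{35299} = 1 \cdot \frac{1}{35299} = \frac{1}{35299}$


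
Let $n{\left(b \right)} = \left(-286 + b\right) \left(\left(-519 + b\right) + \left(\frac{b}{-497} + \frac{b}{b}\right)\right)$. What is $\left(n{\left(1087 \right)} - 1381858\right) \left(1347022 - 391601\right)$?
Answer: $- \frac{440579897243320}{497} \approx -8.8648 \cdot 10^{11}$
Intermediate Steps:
$n{\left(b \right)} = \left(-518 + \frac{496 b}{497}\right) \left(-286 + b\right)$ ($n{\left(b \right)} = \left(-286 + b\right) \left(\left(-519 + b\right) + \left(b \left(- \frac{1}{497}\right) + 1\right)\right) = \left(-286 + b\right) \left(\left(-519 + b\right) - \left(-1 + \frac{b}{497}\right)\right) = \left(-286 + b\right) \left(-518 + \frac{496 b}{497}\right) = \left(-518 + \frac{496 b}{497}\right) \left(-286 + b\right)$)
$\left(n{\left(1087 \right)} - 1381858\right) \left(1347022 - 391601\right) = \left(\left(148148 - \frac{434041274}{497} + \frac{496 \cdot 1087^{2}}{497}\right) - 1381858\right) \left(1347022 - 391601\right) = \left(\left(148148 - \frac{434041274}{497} + \frac{496}{497} \cdot 1181569\right) - 1381858\right) 955421 = \left(\left(148148 - \frac{434041274}{497} + \frac{586058224}{497}\right) - 1381858\right) 955421 = \left(\frac{225646506}{497} - 1381858\right) 955421 = \left(- \frac{461136920}{497}\right) 955421 = - \frac{440579897243320}{497}$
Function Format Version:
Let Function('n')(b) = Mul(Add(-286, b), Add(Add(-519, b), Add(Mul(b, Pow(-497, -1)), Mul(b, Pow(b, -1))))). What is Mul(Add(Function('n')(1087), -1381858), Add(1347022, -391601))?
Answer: Rational(-440579897243320, 497) ≈ -8.8648e+11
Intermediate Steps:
Function('n')(b) = Mul(Add(-518, Mul(Rational(496, 497), b)), Add(-286, b)) (Function('n')(b) = Mul(Add(-286, b), Add(Add(-519, b), Add(Mul(b, Rational(-1, 497)), 1))) = Mul(Add(-286, b), Add(Add(-519, b), Add(Mul(Rational(-1, 497), b), 1))) = Mul(Add(-286, b), Add(Add(-519, b), Add(1, Mul(Rational(-1, 497), b)))) = Mul(Add(-286, b), Add(-518, Mul(Rational(496, 497), b))) = Mul(Add(-518, Mul(Rational(496, 497), b)), Add(-286, b)))
Mul(Add(Function('n')(1087), -1381858), Add(1347022, -391601)) = Mul(Add(Add(148148, Mul(Rational(-399302, 497), 1087), Mul(Rational(496, 497), Pow(1087, 2))), -1381858), Add(1347022, -391601)) = Mul(Add(Add(148148, Rational(-434041274, 497), Mul(Rational(496, 497), 1181569)), -1381858), 955421) = Mul(Add(Add(148148, Rational(-434041274, 497), Rational(586058224, 497)), -1381858), 955421) = Mul(Add(Rational(225646506, 497), -1381858), 955421) = Mul(Rational(-461136920, 497), 955421) = Rational(-440579897243320, 497)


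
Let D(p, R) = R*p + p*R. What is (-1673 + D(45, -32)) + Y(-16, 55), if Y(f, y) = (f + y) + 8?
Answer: -4506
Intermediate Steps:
D(p, R) = 2*R*p (D(p, R) = R*p + R*p = 2*R*p)
Y(f, y) = 8 + f + y
(-1673 + D(45, -32)) + Y(-16, 55) = (-1673 + 2*(-32)*45) + (8 - 16 + 55) = (-1673 - 2880) + 47 = -4553 + 47 = -4506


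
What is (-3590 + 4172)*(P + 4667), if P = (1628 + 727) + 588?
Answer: 4429020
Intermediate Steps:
P = 2943 (P = 2355 + 588 = 2943)
(-3590 + 4172)*(P + 4667) = (-3590 + 4172)*(2943 + 4667) = 582*7610 = 4429020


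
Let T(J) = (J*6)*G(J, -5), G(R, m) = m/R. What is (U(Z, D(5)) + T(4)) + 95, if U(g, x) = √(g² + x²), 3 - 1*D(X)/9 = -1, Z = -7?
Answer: 65 + √1345 ≈ 101.67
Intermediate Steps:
D(X) = 36 (D(X) = 27 - 9*(-1) = 27 + 9 = 36)
T(J) = -30 (T(J) = (J*6)*(-5/J) = (6*J)*(-5/J) = -30)
(U(Z, D(5)) + T(4)) + 95 = (√((-7)² + 36²) - 30) + 95 = (√(49 + 1296) - 30) + 95 = (√1345 - 30) + 95 = (-30 + √1345) + 95 = 65 + √1345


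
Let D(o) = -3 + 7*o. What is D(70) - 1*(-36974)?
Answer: 37461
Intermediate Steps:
D(70) - 1*(-36974) = (-3 + 7*70) - 1*(-36974) = (-3 + 490) + 36974 = 487 + 36974 = 37461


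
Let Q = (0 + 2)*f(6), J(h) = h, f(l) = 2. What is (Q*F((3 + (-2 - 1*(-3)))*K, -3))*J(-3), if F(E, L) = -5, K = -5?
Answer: 60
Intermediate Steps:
Q = 4 (Q = (0 + 2)*2 = 2*2 = 4)
(Q*F((3 + (-2 - 1*(-3)))*K, -3))*J(-3) = (4*(-5))*(-3) = -20*(-3) = 60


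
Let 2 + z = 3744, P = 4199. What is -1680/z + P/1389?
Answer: 6689569/2598819 ≈ 2.5741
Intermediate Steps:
z = 3742 (z = -2 + 3744 = 3742)
-1680/z + P/1389 = -1680/3742 + 4199/1389 = -1680*1/3742 + 4199*(1/1389) = -840/1871 + 4199/1389 = 6689569/2598819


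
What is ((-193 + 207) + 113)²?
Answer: 16129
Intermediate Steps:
((-193 + 207) + 113)² = (14 + 113)² = 127² = 16129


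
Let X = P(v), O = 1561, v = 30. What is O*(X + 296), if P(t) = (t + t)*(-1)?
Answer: 368396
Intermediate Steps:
P(t) = -2*t (P(t) = (2*t)*(-1) = -2*t)
X = -60 (X = -2*30 = -60)
O*(X + 296) = 1561*(-60 + 296) = 1561*236 = 368396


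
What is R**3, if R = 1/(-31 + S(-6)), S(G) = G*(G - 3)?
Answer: 1/12167 ≈ 8.2190e-5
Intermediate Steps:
S(G) = G*(-3 + G)
R = 1/23 (R = 1/(-31 - 6*(-3 - 6)) = 1/(-31 - 6*(-9)) = 1/(-31 + 54) = 1/23 ≈ 0.043478)
R**3 = (1/23)**3 = 1/12167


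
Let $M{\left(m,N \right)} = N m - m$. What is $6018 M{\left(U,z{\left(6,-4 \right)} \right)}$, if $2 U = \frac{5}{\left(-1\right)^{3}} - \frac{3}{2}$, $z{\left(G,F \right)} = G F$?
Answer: $\frac{977925}{2} \approx 4.8896 \cdot 10^{5}$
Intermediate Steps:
$z{\left(G,F \right)} = F G$
$U = - \frac{13}{4}$ ($U = \frac{\frac{5}{\left(-1\right)^{3}} - \frac{3}{2}}{2} = \frac{\frac{5}{-1} - \frac{3}{2}}{2} = \frac{5 \left(-1\right) - \frac{3}{2}}{2} = \frac{-5 - \frac{3}{2}}{2} = \frac{1}{2} \left(- \frac{13}{2}\right) = - \frac{13}{4} \approx -3.25$)
$M{\left(m,N \right)} = - m + N m$
$6018 M{\left(U,z{\left(6,-4 \right)} \right)} = 6018 \left(- \frac{13 \left(-1 - 24\right)}{4}\right) = 6018 \left(\left(- \frac{13}{4}\right) \left(-25\right)\right) = 6018 \cdot \frac{325}{4} = \frac{977925}{2}$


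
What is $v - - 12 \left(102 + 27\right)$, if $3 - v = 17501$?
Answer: $-15950$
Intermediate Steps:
$v = -17498$ ($v = 3 - 17501 = -17498$)
$v - - 12 \left(102 + 27\right) = -17498 - - 12 \left(102 + 27\right) = -17498 - \left(-12\right) 129 = -17498 - -1548 = -17498 + 1548 = -15950$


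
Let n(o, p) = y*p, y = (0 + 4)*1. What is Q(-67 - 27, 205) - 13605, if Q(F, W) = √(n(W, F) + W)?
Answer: -13605 + 3*I*√19 ≈ -13605.0 + 13.077*I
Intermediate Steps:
y = 4 (y = 4*1 = 4)
n(o, p) = 4*p
Q(F, W) = √(W + 4*F) (Q(F, W) = √(4*F + W) = √(W + 4*F))
Q(-67 - 27, 205) - 13605 = √(205 + 4*(-67 - 27)) - 13605 = √(205 + 4*(-94)) - 13605 = √(205 - 376) - 13605 = √(-171) - 13605 = 3*I*√19 - 13605 = -13605 + 3*I*√19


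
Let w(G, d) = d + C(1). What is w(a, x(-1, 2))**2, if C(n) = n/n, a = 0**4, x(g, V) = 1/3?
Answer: 16/9 ≈ 1.7778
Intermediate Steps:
x(g, V) = 1/3
a = 0
C(n) = 1
w(G, d) = 1 + d (w(G, d) = d + 1 = 1 + d)
w(a, x(-1, 2))**2 = (1 + 1/3)**2 = (4/3)**2 = 16/9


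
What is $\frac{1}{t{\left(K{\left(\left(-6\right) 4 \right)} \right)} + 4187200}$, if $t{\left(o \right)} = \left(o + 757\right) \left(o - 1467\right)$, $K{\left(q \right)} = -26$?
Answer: $\frac{1}{3095817} \approx 3.2302 \cdot 10^{-7}$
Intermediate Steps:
$t{\left(o \right)} = \left(-1467 + o\right) \left(757 + o\right)$ ($t{\left(o \right)} = \left(757 + o\right) \left(-1467 + o\right) = \left(-1467 + o\right) \left(757 + o\right)$)
$\frac{1}{t{\left(K{\left(\left(-6\right) 4 \right)} \right)} + 4187200} = \frac{1}{\left(-1110519 + \left(-26\right)^{2} - -18460\right) + 4187200} = \frac{1}{\left(-1110519 + 676 + 18460\right) + 4187200} = \frac{1}{-1091383 + 4187200} = \frac{1}{3095817}$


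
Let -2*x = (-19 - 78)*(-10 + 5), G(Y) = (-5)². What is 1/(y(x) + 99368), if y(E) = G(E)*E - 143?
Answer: 2/186325 ≈ 1.0734e-5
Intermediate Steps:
G(Y) = 25
x = -485/2 (x = -(-19 - 78)*(-10 + 5)/2 = -(-97)*(-5)/2 = -½*485 = -485/2 ≈ -242.50)
y(E) = -143 + 25*E (y(E) = 25*E - 143 = -143 + 25*E)
1/(y(x) + 99368) = 1/((-143 + 25*(-485/2)) + 99368) = 1/((-143 - 12125/2) + 99368) = 1/(-12411/2 + 99368) = 1/(186325/2) = 2/186325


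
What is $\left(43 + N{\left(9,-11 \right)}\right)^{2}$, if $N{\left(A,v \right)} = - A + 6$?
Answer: $1600$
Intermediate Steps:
$N{\left(A,v \right)} = 6 - A$
$\left(43 + N{\left(9,-11 \right)}\right)^{2} = \left(43 + \left(6 - 9\right)\right)^{2} = \left(43 - 3\right)^{2} = 40^{2} = 1600$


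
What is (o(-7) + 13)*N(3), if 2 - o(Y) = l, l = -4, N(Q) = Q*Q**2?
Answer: 513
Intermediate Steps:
N(Q) = Q**3
o(Y) = 6 (o(Y) = 2 - 1*(-4) = 2 + 4 = 6)
(o(-7) + 13)*N(3) = (6 + 13)*3**3 = 19*27 = 513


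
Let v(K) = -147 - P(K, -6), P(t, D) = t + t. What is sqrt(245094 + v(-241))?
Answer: sqrt(245429) ≈ 495.41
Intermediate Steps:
P(t, D) = 2*t
v(K) = -147 - 2*K
sqrt(245094 + v(-241)) = sqrt(245094 + (-147 - 2*(-241))) = sqrt(245094 + (-147 + 482)) = sqrt(245094 + 335) = sqrt(245429)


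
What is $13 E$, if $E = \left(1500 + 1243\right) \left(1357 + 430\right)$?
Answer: $63722633$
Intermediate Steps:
$E = 4901741$ ($E = 2743 \cdot 1787 = 4901741$)
$13 E = 13 \cdot 4901741 = 63722633$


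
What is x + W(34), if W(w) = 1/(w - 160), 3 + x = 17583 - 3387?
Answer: 1788317/126 ≈ 14193.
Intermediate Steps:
x = 14193 (x = -3 + (17583 - 3387) = -3 + 14196 = 14193)
W(w) = 1/(-160 + w)
x + W(34) = 14193 + 1/(-160 + 34) = 14193 + 1/(-126) = 14193 - 1/126 = 1788317/126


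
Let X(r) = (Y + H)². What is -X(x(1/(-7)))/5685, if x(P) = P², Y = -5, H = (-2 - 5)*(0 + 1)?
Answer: -48/1895 ≈ -0.025330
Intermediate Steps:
H = -7 (H = -7*1 = -7)
X(r) = 144 (X(r) = (-5 - 7)² = (-12)² = 144)
-X(x(1/(-7)))/5685 = -1*144/5685 = -144*1/5685 = -48/1895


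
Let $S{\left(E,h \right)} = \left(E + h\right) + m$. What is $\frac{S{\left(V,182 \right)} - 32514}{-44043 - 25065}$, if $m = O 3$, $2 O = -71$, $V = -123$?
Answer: $\frac{65123}{138216} \approx 0.47117$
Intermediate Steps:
$O = - \frac{71}{2}$ ($O = \frac{1}{2} \left(-71\right) = - \frac{71}{2} \approx -35.5$)
$m = - \frac{213}{2}$ ($m = \left(- \frac{71}{2}\right) 3 = - \frac{213}{2} \approx -106.5$)
$S{\left(E,h \right)} = - \frac{213}{2} + E + h$ ($S{\left(E,h \right)} = \left(E + h\right) - \frac{213}{2} = - \frac{213}{2} + E + h$)
$\frac{S{\left(V,182 \right)} - 32514}{-44043 - 25065} = \frac{\left(- \frac{213}{2} - 123 + 182\right) - 32514}{-44043 - 25065} = \frac{- \frac{95}{2} - 32514}{-69108} = \left(- \frac{65123}{2}\right) \left(- \frac{1}{69108}\right) = \frac{65123}{138216}$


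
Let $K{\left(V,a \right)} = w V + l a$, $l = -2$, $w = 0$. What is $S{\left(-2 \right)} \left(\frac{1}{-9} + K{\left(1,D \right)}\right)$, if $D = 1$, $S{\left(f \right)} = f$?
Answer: $\frac{38}{9} \approx 4.2222$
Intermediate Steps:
$K{\left(V,a \right)} = - 2 a$ ($K{\left(V,a \right)} = 0 V - 2 a = 0 - 2 a = - 2 a$)
$S{\left(-2 \right)} \left(\frac{1}{-9} + K{\left(1,D \right)}\right) = - 2 \left(\frac{1}{-9} - 2\right) = - 2 \left(- \frac{1}{9} - 2\right) = \left(-2\right) \left(- \frac{19}{9}\right) = \frac{38}{9}$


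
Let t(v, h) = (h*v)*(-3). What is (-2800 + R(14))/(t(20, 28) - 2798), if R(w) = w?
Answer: 1393/2239 ≈ 0.62215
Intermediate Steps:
t(v, h) = -3*h*v
(-2800 + R(14))/(t(20, 28) - 2798) = (-2800 + 14)/(-3*28*20 - 2798) = -2786/(-1680 - 2798) = -2786/(-4478) = -2786*(-1/4478) = 1393/2239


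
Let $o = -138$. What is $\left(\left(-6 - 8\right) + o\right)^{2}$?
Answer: $23104$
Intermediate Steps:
$\left(\left(-6 - 8\right) + o\right)^{2} = \left(\left(-6 - 8\right) - 138\right)^{2} = \left(-14 - 138\right)^{2} = \left(-152\right)^{2} = 23104$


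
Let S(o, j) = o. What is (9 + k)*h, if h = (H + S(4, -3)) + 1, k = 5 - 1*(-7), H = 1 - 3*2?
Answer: 0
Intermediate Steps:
H = -5 (H = 1 - 6 = -5)
k = 12 (k = 5 + 7 = 12)
h = 0 (h = (-5 + 4) + 1 = -1 + 1 = 0)
(9 + k)*h = (9 + 12)*0 = 21*0 = 0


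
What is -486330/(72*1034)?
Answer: -81055/12408 ≈ -6.5325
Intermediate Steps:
-486330/(72*1034) = -486330/74448 = -486330*1/74448 = -81055/12408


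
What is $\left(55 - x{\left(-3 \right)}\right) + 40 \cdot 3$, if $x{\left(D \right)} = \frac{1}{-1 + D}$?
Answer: $\frac{701}{4} \approx 175.25$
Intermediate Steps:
$\left(55 - x{\left(-3 \right)}\right) + 40 \cdot 3 = \left(55 - \frac{1}{-1 - 3}\right) + 40 \cdot 3 = \left(55 - \frac{1}{-4}\right) + 120 = \left(55 - - \frac{1}{4}\right) + 120 = \left(55 + \frac{1}{4}\right) + 120 = \frac{221}{4} + 120 = \frac{701}{4}$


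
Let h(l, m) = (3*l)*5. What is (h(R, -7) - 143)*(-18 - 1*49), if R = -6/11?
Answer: 111421/11 ≈ 10129.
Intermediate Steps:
R = -6/11 (R = -6*1/11 = -6/11 ≈ -0.54545)
h(l, m) = 15*l
(h(R, -7) - 143)*(-18 - 1*49) = (15*(-6/11) - 143)*(-18 - 1*49) = (-90/11 - 143)*(-18 - 49) = -1663/11*(-67) = 111421/11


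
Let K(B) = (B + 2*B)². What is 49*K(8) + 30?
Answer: 28254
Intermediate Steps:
K(B) = 9*B² (K(B) = (3*B)² = 9*B²)
49*K(8) + 30 = 49*(9*8²) + 30 = 49*(9*64) + 30 = 49*576 + 30 = 28224 + 30 = 28254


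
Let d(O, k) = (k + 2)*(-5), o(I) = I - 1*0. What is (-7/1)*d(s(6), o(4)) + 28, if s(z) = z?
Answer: 238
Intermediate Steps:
o(I) = I (o(I) = I + 0 = I)
d(O, k) = -10 - 5*k (d(O, k) = (2 + k)*(-5) = -10 - 5*k)
(-7/1)*d(s(6), o(4)) + 28 = (-7/1)*(-10 - 5*4) + 28 = (-7*1)*(-10 - 20) + 28 = -7*(-30) + 28 = 210 + 28 = 238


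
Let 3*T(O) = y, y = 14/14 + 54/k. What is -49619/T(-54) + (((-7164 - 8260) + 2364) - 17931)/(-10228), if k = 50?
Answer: -4757640421/66482 ≈ -71563.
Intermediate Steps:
y = 52/25 (y = 14/14 + 54/50 = 14*(1/14) + 54*(1/50) = 1 + 27/25 = 52/25 ≈ 2.0800)
T(O) = 52/75 (T(O) = (⅓)*(52/25) = 52/75)
-49619/T(-54) + (((-7164 - 8260) + 2364) - 17931)/(-10228) = -49619/52/75 + (((-7164 - 8260) + 2364) - 17931)/(-10228) = -49619*75/52 + ((-15424 + 2364) - 17931)*(-1/10228) = -3721425/52 + (-13060 - 17931)*(-1/10228) = -3721425/52 - 30991*(-1/10228) = -3721425/52 + 30991/10228 = -4757640421/66482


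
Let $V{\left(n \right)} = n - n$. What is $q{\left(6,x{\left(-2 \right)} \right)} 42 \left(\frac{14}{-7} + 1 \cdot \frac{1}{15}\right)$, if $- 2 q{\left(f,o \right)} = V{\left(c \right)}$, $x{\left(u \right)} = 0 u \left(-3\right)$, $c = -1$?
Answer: $0$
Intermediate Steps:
$V{\left(n \right)} = 0$
$x{\left(u \right)} = 0$ ($x{\left(u \right)} = 0 \left(-3\right) = 0$)
$q{\left(f,o \right)} = 0$ ($q{\left(f,o \right)} = \left(- \frac{1}{2}\right) 0 = 0$)
$q{\left(6,x{\left(-2 \right)} \right)} 42 \left(\frac{14}{-7} + 1 \cdot \frac{1}{15}\right) = 0 \cdot 42 \left(\frac{14}{-7} + 1 \cdot \frac{1}{15}\right) = 0 \left(14 \left(- \frac{1}{7}\right) + 1 \cdot \frac{1}{15}\right) = 0 \left(-2 + \frac{1}{15}\right) = 0 \left(- \frac{29}{15}\right) = 0$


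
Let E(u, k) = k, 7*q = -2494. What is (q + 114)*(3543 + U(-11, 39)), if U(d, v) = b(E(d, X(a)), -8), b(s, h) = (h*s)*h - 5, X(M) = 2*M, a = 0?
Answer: -6000448/7 ≈ -8.5721e+5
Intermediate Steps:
q = -2494/7 (q = (⅐)*(-2494) = -2494/7 ≈ -356.29)
b(s, h) = -5 + s*h² (b(s, h) = s*h² - 5 = -5 + s*h²)
U(d, v) = -5 (U(d, v) = -5 + (2*0)*(-8)² = -5 + 0*64 = -5 + 0 = -5)
(q + 114)*(3543 + U(-11, 39)) = (-2494/7 + 114)*(3543 - 5) = -1696/7*3538 = -6000448/7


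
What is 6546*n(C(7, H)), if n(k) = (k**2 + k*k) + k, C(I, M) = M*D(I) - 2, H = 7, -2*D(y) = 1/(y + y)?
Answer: 206199/4 ≈ 51550.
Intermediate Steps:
D(y) = -1/(4*y) (D(y) = -1/(2*(y + y)) = -1/(2*y)/2 = -1/(4*y))
C(I, M) = -2 - M/(4*I) (C(I, M) = M*(-1/(4*I)) - 2 = -M/(4*I) - 2 = -2 - M/(4*I))
n(k) = k + 2*k**2 (n(k) = (k**2 + k**2) + k = 2*k**2 + k = k + 2*k**2)
6546*n(C(7, H)) = 6546*((-2 - 1/4*7/7)*(1 + 2*(-2 - 1/4*7/7))) = 6546*((-2 - 1/4*7*1/7)*(1 + 2*(-2 - 1/4*7*1/7))) = 6546*((-2 - 1/4)*(1 + 2*(-2 - 1/4))) = 6546*(-9*(1 + 2*(-9/4))/4) = 6546*(-9*(1 - 9/2)/4) = 6546*(-9/4*(-7/2)) = 6546*(63/8) = 206199/4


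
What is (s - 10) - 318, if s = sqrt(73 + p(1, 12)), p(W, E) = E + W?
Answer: -328 + sqrt(86) ≈ -318.73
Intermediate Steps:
s = sqrt(86) (s = sqrt(73 + (12 + 1)) = sqrt(73 + 13) = sqrt(86) ≈ 9.2736)
(s - 10) - 318 = (sqrt(86) - 10) - 318 = (-10 + sqrt(86)) - 318 = -328 + sqrt(86)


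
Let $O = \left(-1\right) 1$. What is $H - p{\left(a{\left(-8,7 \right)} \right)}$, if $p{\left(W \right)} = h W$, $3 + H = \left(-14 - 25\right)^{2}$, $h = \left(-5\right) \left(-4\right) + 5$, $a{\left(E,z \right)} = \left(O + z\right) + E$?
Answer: $1568$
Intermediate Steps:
$O = -1$
$a{\left(E,z \right)} = -1 + E + z$ ($a{\left(E,z \right)} = \left(-1 + z\right) + E = -1 + E + z$)
$h = 25$ ($h = 20 + 5 = 25$)
$H = 1518$ ($H = -3 + \left(-14 - 25\right)^{2} = -3 + \left(-39\right)^{2} = -3 + 1521 = 1518$)
$p{\left(W \right)} = 25 W$
$H - p{\left(a{\left(-8,7 \right)} \right)} = 1518 - 25 \left(-1 - 8 + 7\right) = 1518 - 25 \left(-2\right) = 1518 - -50 = 1518 + 50 = 1568$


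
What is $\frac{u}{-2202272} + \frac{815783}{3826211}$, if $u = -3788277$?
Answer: $\frac{16291323187423}{8426357351392} \approx 1.9334$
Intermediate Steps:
$\frac{u}{-2202272} + \frac{815783}{3826211} = - \frac{3788277}{-2202272} + \frac{815783}{3826211} = \left(-3788277\right) \left(- \frac{1}{2202272}\right) + 815783 \cdot \frac{1}{3826211} = \frac{3788277}{2202272} + \frac{815783}{3826211} = \frac{16291323187423}{8426357351392}$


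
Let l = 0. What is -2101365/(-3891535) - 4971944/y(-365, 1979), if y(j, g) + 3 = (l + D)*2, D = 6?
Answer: -3869695036351/7004763 ≈ -5.5244e+5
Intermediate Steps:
y(j, g) = 9 (y(j, g) = -3 + (0 + 6)*2 = -3 + 6*2 = -3 + 12 = 9)
-2101365/(-3891535) - 4971944/y(-365, 1979) = -2101365/(-3891535) - 4971944/9 = -2101365*(-1/3891535) - 4971944*1/9 = 420273/778307 - 4971944/9 = -3869695036351/7004763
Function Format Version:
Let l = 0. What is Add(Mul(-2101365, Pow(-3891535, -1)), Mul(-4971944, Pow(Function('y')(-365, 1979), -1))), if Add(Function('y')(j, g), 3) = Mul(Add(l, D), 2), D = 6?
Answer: Rational(-3869695036351, 7004763) ≈ -5.5244e+5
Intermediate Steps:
Function('y')(j, g) = 9 (Function('y')(j, g) = Add(-3, Mul(Add(0, 6), 2)) = Add(-3, Mul(6, 2)) = Add(-3, 12) = 9)
Add(Mul(-2101365, Pow(-3891535, -1)), Mul(-4971944, Pow(Function('y')(-365, 1979), -1))) = Add(Mul(-2101365, Pow(-3891535, -1)), Mul(-4971944, Pow(9, -1))) = Add(Mul(-2101365, Rational(-1, 3891535)), Mul(-4971944, Rational(1, 9))) = Add(Rational(420273, 778307), Rational(-4971944, 9)) = Rational(-3869695036351, 7004763)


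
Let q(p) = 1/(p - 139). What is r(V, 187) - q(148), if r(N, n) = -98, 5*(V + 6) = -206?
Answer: -883/9 ≈ -98.111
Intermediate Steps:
V = -236/5 (V = -6 + (1/5)*(-206) = -6 - 206/5 = -236/5 ≈ -47.200)
q(p) = 1/(-139 + p)
r(V, 187) - q(148) = -98 - 1/(-139 + 148) = -98 - 1/9 = -883/9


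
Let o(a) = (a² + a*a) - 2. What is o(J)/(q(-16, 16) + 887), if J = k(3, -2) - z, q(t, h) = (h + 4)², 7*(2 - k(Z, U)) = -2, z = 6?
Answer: 38/1911 ≈ 0.019885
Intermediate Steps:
k(Z, U) = 16/7 (k(Z, U) = 2 - ⅐*(-2) = 2 + 2/7 = 16/7)
q(t, h) = (4 + h)²
J = -26/7 (J = 16/7 - 1*6 = 16/7 - 6 = -26/7 ≈ -3.7143)
o(a) = -2 + 2*a² (o(a) = (a² + a²) - 2 = 2*a² - 2 = -2 + 2*a²)
o(J)/(q(-16, 16) + 887) = (-2 + 2*(-26/7)²)/((4 + 16)² + 887) = (-2 + 2*(676/49))/(20² + 887) = (-2 + 1352/49)/(400 + 887) = (1254/49)/1287 = (1/1287)*(1254/49) = 38/1911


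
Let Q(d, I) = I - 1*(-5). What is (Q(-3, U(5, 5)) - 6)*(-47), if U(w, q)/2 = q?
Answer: -423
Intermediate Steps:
U(w, q) = 2*q
Q(d, I) = 5 + I (Q(d, I) = I + 5 = 5 + I)
(Q(-3, U(5, 5)) - 6)*(-47) = ((5 + 2*5) - 6)*(-47) = ((5 + 10) - 6)*(-47) = (15 - 6)*(-47) = 9*(-47) = -423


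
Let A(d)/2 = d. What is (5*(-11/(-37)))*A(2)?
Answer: 220/37 ≈ 5.9459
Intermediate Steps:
A(d) = 2*d
(5*(-11/(-37)))*A(2) = (5*(-11/(-37)))*(2*2) = (5*(-11*(-1/37)))*4 = (5*(11/37))*4 = (55/37)*4 = 220/37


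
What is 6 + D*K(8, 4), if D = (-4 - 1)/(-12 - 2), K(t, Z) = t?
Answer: 62/7 ≈ 8.8571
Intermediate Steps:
D = 5/14 (D = -5/(-14) = -5*(-1/14) = 5/14 ≈ 0.35714)
6 + D*K(8, 4) = 6 + (5/14)*8 = 6 + 20/7 = 62/7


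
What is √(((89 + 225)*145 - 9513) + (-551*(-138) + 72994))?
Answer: 3*√20561 ≈ 430.17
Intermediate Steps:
√(((89 + 225)*145 - 9513) + (-551*(-138) + 72994)) = √((314*145 - 9513) + (76038 + 72994)) = √((45530 - 9513) + 149032) = √(36017 + 149032) = √185049 = 3*√20561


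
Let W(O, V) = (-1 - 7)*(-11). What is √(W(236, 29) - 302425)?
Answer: 3*I*√33593 ≈ 549.85*I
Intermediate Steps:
W(O, V) = 88 (W(O, V) = -8*(-11) = 88)
√(W(236, 29) - 302425) = √(88 - 302425) = √(-302337) = 3*I*√33593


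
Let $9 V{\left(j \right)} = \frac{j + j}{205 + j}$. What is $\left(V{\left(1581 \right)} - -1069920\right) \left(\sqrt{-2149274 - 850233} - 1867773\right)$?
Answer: $- \frac{1784542673632337}{893} + \frac{2866316207 i \sqrt{2999507}}{2679} \approx -1.9984 \cdot 10^{12} + 1.853 \cdot 10^{9} i$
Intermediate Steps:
$V{\left(j \right)} = \frac{2 j}{9 \left(205 + j\right)}$ ($V{\left(j \right)} = \frac{\left(j + j\right) \frac{1}{205 + j}}{9} = \frac{2 j \frac{1}{205 + j}}{9} = \frac{2 j}{9 \left(205 + j\right)}$)
$\left(V{\left(1581 \right)} - -1069920\right) \left(\sqrt{-2149274 - 850233} - 1867773\right) = \left(\frac{2}{9} \cdot 1581 \frac{1}{205 + 1581} - -1069920\right) \left(\sqrt{-2149274 - 850233} - 1867773\right) = \left(\frac{2}{9} \cdot 1581 \cdot \frac{1}{1786} + 1069920\right) \left(\sqrt{-2999507} - 1867773\right) = \left(\frac{2}{9} \cdot 1581 \cdot \frac{1}{1786} + 1069920\right) \left(i \sqrt{2999507} - 1867773\right) = \left(\frac{527}{2679} + 1069920\right) \left(-1867773 + i \sqrt{2999507}\right) = \frac{2866316207 \left(-1867773 + i \sqrt{2999507}\right)}{2679} = - \frac{1784542673632337}{893} + \frac{2866316207 i \sqrt{2999507}}{2679}$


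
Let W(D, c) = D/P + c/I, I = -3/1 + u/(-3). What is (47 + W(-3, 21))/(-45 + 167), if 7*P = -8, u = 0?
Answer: 341/976 ≈ 0.34939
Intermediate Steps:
I = -3 (I = -3/1 + 0/(-3) = -3*1 + 0*(-⅓) = -3 + 0 = -3)
P = -8/7 (P = (⅐)*(-8) = -8/7 ≈ -1.1429)
W(D, c) = -7*D/8 - c/3 (W(D, c) = D/(-8/7) + c/(-3) = D*(-7/8) + c*(-⅓) = -7*D/8 - c/3)
(47 + W(-3, 21))/(-45 + 167) = (47 + (-7/8*(-3) - ⅓*21))/(-45 + 167) = (47 + (21/8 - 7))/122 = (47 - 35/8)*(1/122) = (341/8)*(1/122) = 341/976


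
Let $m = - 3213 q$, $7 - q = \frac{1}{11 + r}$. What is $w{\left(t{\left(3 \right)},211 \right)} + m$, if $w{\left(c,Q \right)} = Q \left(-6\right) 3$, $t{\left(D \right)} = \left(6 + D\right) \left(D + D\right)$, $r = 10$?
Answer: $-26136$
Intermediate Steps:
$q = \frac{146}{21}$ ($q = 7 - \frac{1}{11 + 10} = 7 - \frac{1}{21} = \frac{146}{21} \approx 6.9524$)
$t{\left(D \right)} = 2 D \left(6 + D\right)$ ($t{\left(D \right)} = \left(6 + D\right) 2 D = 2 D \left(6 + D\right)$)
$w{\left(c,Q \right)} = - 18 Q$ ($w{\left(c,Q \right)} = - 6 Q 3 = - 18 Q$)
$m = -22338$ ($m = \left(-3213\right) \frac{146}{21} = -22338$)
$w{\left(t{\left(3 \right)},211 \right)} + m = \left(-18\right) 211 - 22338 = -3798 - 22338 = -26136$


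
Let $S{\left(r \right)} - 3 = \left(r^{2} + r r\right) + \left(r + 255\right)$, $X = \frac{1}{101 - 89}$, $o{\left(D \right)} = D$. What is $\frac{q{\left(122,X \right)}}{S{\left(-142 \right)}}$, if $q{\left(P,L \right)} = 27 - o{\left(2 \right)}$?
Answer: $\frac{25}{40444} \approx 0.00061814$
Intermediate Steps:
$X = \frac{1}{12} \approx 0.083333$
$q{\left(P,L \right)} = 25$ ($q{\left(P,L \right)} = 27 - 2 = 25$)
$S{\left(r \right)} = 258 + r + 2 r^{2}$ ($S{\left(r \right)} = 3 + \left(\left(r^{2} + r r\right) + \left(r + 255\right)\right) = 3 + \left(\left(r^{2} + r^{2}\right) + \left(255 + r\right)\right) = 3 + \left(2 r^{2} + \left(255 + r\right)\right) = 3 + \left(255 + r + 2 r^{2}\right) = 258 + r + 2 r^{2}$)
$\frac{q{\left(122,X \right)}}{S{\left(-142 \right)}} = \frac{25}{258 - 142 + 2 \left(-142\right)^{2}} = \frac{25}{258 - 142 + 2 \cdot 20164} = \frac{25}{258 - 142 + 40328} = \frac{25}{40444}$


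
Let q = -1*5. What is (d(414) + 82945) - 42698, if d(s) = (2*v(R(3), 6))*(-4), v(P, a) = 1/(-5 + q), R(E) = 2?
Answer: 201239/5 ≈ 40248.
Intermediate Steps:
q = -5
v(P, a) = -⅒ (v(P, a) = 1/(-5 - 5) = 1/(-10) = -⅒)
d(s) = ⅘ (d(s) = (2*(-⅒))*(-4) = -⅕*(-4) = ⅘)
(d(414) + 82945) - 42698 = (⅘ + 82945) - 42698 = 414729/5 - 42698 = 201239/5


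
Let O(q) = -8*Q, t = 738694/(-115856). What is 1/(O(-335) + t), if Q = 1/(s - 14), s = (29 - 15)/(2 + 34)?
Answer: -14192360/82148383 ≈ -0.17277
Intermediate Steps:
t = -369347/57928 (t = 738694*(-1/115856) = -369347/57928 ≈ -6.3760)
s = 7/18 (s = 14/36 = 14*(1/36) = 7/18 ≈ 0.38889)
Q = -18/245 (Q = 1/(7/18 - 14) = 1/(-245/18) = -18/245 ≈ -0.073469)
O(q) = 144/245 (O(q) = -8*(-18/245) = 144/245)
1/(O(-335) + t) = 1/(144/245 - 369347/57928) = 1/(-82148383/14192360) = -14192360/82148383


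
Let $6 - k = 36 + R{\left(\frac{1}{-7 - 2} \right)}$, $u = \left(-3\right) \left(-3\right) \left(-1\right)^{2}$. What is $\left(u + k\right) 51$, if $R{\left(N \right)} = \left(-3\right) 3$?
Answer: $-612$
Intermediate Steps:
$R{\left(N \right)} = -9$
$u = 9$ ($u = 9 \cdot 1 = 9$)
$k = -21$ ($k = 6 - \left(36 - 9\right) = 6 - 27 = -21$)
$\left(u + k\right) 51 = \left(9 - 21\right) 51 = \left(-12\right) 51 = -612$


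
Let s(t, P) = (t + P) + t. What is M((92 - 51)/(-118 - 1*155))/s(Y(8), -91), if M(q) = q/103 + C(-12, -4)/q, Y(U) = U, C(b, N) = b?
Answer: -92116163/86465925 ≈ -1.0653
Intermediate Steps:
M(q) = -12/q + q/103 (M(q) = q/103 - 12/q = -12/q + q/103)
s(t, P) = P + 2*t (s(t, P) = (P + t) + t = P + 2*t)
M((92 - 51)/(-118 - 1*155))/s(Y(8), -91) = (-12*(-118 - 1*155)/(92 - 51) + ((92 - 51)/(-118 - 1*155))/103)/(-91 + 2*8) = (-12/(41/(-118 - 155)) + (41/(-118 - 155))/103)/(-91 + 16) = (-12/(41/(-273)) + (41/(-273))/103)/(-75) = (-12/(41*(-1/273)) + (41*(-1/273))/103)*(-1/75) = (-12/(-41/273) + (1/103)*(-41/273))*(-1/75) = (-12*(-273/41) - 41/28119)*(-1/75) = (3276/41 - 41/28119)*(-1/75) = (92116163/1152879)*(-1/75) = -92116163/86465925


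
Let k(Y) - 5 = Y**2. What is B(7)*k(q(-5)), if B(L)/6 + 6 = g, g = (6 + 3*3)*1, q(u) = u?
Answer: 1620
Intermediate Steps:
k(Y) = 5 + Y**2
g = 15 (g = (6 + 9)*1 = 15*1 = 15)
B(L) = 54 (B(L) = -36 + 6*15 = -36 + 90 = 54)
B(7)*k(q(-5)) = 54*(5 + (-5)**2) = 54*(5 + 25) = 54*30 = 1620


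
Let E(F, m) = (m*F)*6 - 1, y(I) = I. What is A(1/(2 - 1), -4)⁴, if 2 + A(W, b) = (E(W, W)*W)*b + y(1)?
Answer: 194481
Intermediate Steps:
E(F, m) = -1 + 6*F*m (E(F, m) = (F*m)*6 - 1 = 6*F*m - 1 = -1 + 6*F*m)
A(W, b) = -1 + W*b*(-1 + 6*W²) (A(W, b) = -2 + (((-1 + 6*W*W)*W)*b + 1) = -2 + (((-1 + 6*W²)*W)*b + 1) = -2 + ((W*(-1 + 6*W²))*b + 1) = -2 + (W*b*(-1 + 6*W²) + 1) = -2 + (1 + W*b*(-1 + 6*W²)) = -1 + W*b*(-1 + 6*W²))
A(1/(2 - 1), -4)⁴ = (-1 - 4*(-1 + 6*(1/(2 - 1))²)/(2 - 1))⁴ = (-1 - 4*(-1 + 6*(1/1)²)/1)⁴ = (-1 + 1*(-4)*(-1 + 6*1²))⁴ = (-1 + 1*(-4)*(-1 + 6*1))⁴ = (-1 + 1*(-4)*(-1 + 6))⁴ = (-1 + 1*(-4)*5)⁴ = (-1 - 20)⁴ = (-21)⁴ = 194481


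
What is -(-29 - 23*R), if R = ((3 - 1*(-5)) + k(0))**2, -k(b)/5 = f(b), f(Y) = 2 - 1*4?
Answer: 7481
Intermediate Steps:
f(Y) = -2 (f(Y) = 2 - 4 = -2)
k(b) = 10 (k(b) = -5*(-2) = 10)
R = 324 (R = ((3 - 1*(-5)) + 10)**2 = ((3 + 5) + 10)**2 = (8 + 10)**2 = 18**2 = 324)
-(-29 - 23*R) = -(-29 - 23*324) = -(-29 - 7452) = -1*(-7481) = 7481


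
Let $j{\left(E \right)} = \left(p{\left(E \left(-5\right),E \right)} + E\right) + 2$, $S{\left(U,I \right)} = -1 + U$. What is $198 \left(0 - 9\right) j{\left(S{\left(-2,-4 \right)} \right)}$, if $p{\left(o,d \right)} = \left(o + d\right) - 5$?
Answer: $-10692$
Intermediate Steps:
$p{\left(o,d \right)} = -5 + d + o$ ($p{\left(o,d \right)} = \left(d + o\right) - 5 = -5 + d + o$)
$j{\left(E \right)} = -3 - 3 E$ ($j{\left(E \right)} = \left(\left(-5 + E + E \left(-5\right)\right) + E\right) + 2 = \left(\left(-5 + E - 5 E\right) + E\right) + 2 = \left(\left(-5 - 4 E\right) + E\right) + 2 = \left(-5 - 3 E\right) + 2 = -3 - 3 E$)
$198 \left(0 - 9\right) j{\left(S{\left(-2,-4 \right)} \right)} = 198 \left(0 - 9\right) \left(-3 - 3 \left(-1 - 2\right)\right) = 198 \left(- 9 \left(-3 - -9\right)\right) = 198 \left(- 9 \left(-3 + 9\right)\right) = 198 \left(\left(-9\right) 6\right) = 198 \left(-54\right) = -10692$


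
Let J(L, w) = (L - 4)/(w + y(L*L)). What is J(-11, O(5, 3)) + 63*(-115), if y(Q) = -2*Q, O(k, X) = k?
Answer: -572350/79 ≈ -7244.9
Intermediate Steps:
J(L, w) = (-4 + L)/(w - 2*L**2) (J(L, w) = (L - 4)/(w - 2*L*L) = (-4 + L)/(w - 2*L**2))
J(-11, O(5, 3)) + 63*(-115) = (4 - 1*(-11))/(-1*5 + 2*(-11)**2) + 63*(-115) = (4 + 11)/(-5 + 2*121) - 7245 = 15/(-5 + 242) - 7245 = 15/237 - 7245 = (1/237)*15 - 7245 = 5/79 - 7245 = -572350/79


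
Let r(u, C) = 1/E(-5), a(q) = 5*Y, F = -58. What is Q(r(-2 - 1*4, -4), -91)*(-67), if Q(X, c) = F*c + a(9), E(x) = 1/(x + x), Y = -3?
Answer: -352621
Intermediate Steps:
a(q) = -15 (a(q) = 5*(-3) = -15)
E(x) = 1/(2*x)
r(u, C) = -10 (r(u, C) = 1/((½)/(-5)) = 1/((½)*(-⅕)) = 1/(-⅒) = -10)
Q(X, c) = -15 - 58*c (Q(X, c) = -58*c - 15 = -15 - 58*c)
Q(r(-2 - 1*4, -4), -91)*(-67) = (-15 - 58*(-91))*(-67) = (-15 + 5278)*(-67) = 5263*(-67) = -352621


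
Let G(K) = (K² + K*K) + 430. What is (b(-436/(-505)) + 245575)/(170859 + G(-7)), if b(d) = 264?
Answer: 245839/171387 ≈ 1.4344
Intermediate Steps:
G(K) = 430 + 2*K² (G(K) = (K² + K²) + 430 = 2*K² + 430 = 430 + 2*K²)
(b(-436/(-505)) + 245575)/(170859 + G(-7)) = (264 + 245575)/(170859 + (430 + 2*(-7)²)) = 245839/(170859 + (430 + 2*49)) = 245839/(170859 + (430 + 98)) = 245839/(170859 + 528) = 245839/171387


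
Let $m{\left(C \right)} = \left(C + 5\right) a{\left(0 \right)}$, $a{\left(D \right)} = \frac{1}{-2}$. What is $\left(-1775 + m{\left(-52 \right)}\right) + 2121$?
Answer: $\frac{739}{2} \approx 369.5$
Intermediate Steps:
$a{\left(D \right)} = - \frac{1}{2}$
$m{\left(C \right)} = - \frac{5}{2} - \frac{C}{2}$ ($m{\left(C \right)} = \left(C + 5\right) \left(- \frac{1}{2}\right) = \left(5 + C\right) \left(- \frac{1}{2}\right) = - \frac{5}{2} - \frac{C}{2}$)
$\left(-1775 + m{\left(-52 \right)}\right) + 2121 = \left(-1775 - - \frac{47}{2}\right) + 2121 = \left(-1775 + \left(- \frac{5}{2} + 26\right)\right) + 2121 = \left(-1775 + \frac{47}{2}\right) + 2121 = - \frac{3503}{2} + 2121 = \frac{739}{2}$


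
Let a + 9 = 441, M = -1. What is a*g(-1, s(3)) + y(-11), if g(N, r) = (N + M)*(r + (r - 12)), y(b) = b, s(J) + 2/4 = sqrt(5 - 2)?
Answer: 11221 - 1728*sqrt(3) ≈ 8228.0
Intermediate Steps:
s(J) = -1/2 + sqrt(3) (s(J) = -1/2 + sqrt(5 - 2) = -1/2 + sqrt(3))
a = 432 (a = -9 + 441 = 432)
g(N, r) = (-1 + N)*(-12 + 2*r) (g(N, r) = (N - 1)*(r + (r - 12)) = (-1 + N)*(r + (-12 + r)) = (-1 + N)*(-12 + 2*r))
a*g(-1, s(3)) + y(-11) = 432*(12 - 12*(-1) - 2*(-1/2 + sqrt(3)) + 2*(-1)*(-1/2 + sqrt(3))) - 11 = 432*(12 + 12 + (1 - 2*sqrt(3)) + (1 - 2*sqrt(3))) - 11 = 432*(26 - 4*sqrt(3)) - 11 = (11232 - 1728*sqrt(3)) - 11 = 11221 - 1728*sqrt(3)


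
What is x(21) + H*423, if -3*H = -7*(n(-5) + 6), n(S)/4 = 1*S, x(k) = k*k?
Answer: -13377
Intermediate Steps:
x(k) = k**2
n(S) = 4*S (n(S) = 4*(1*S) = 4*S)
H = -98/3 (H = -(-7)*(4*(-5) + 6)/3 = -(-7)*(-20 + 6)/3 = -(-7)*(-14)/3 = -1/3*98 = -98/3 ≈ -32.667)
x(21) + H*423 = 21**2 - 98/3*423 = 441 - 13818 = -13377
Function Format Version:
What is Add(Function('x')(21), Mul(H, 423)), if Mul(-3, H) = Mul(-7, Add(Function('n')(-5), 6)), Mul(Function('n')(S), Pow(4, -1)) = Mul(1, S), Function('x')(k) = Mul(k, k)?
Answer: -13377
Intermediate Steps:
Function('x')(k) = Pow(k, 2)
Function('n')(S) = Mul(4, S) (Function('n')(S) = Mul(4, Mul(1, S)) = Mul(4, S))
H = Rational(-98, 3) (H = Mul(Rational(-1, 3), Mul(-7, Add(Mul(4, -5), 6))) = Mul(Rational(-1, 3), Mul(-7, Add(-20, 6))) = Mul(Rational(-1, 3), Mul(-7, -14)) = Mul(Rational(-1, 3), 98) = Rational(-98, 3) ≈ -32.667)
Add(Function('x')(21), Mul(H, 423)) = Add(Pow(21, 2), Mul(Rational(-98, 3), 423)) = Add(441, -13818) = -13377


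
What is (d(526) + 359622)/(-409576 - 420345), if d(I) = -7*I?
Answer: -355940/829921 ≈ -0.42888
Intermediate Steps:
(d(526) + 359622)/(-409576 - 420345) = (-7*526 + 359622)/(-409576 - 420345) = (-3682 + 359622)/(-829921) = 355940*(-1/829921) = -355940/829921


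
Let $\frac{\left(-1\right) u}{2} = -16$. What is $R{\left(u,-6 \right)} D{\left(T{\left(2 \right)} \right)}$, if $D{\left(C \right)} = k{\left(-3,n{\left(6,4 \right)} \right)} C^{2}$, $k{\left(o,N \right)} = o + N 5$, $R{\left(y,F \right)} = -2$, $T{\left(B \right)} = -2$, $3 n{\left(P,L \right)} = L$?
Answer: $- \frac{88}{3} \approx -29.333$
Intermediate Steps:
$u = 32$ ($u = \left(-2\right) \left(-16\right) = 32$)
$n{\left(P,L \right)} = \frac{L}{3}$
$k{\left(o,N \right)} = o + 5 N$
$D{\left(C \right)} = \frac{11 C^{2}}{3}$ ($D{\left(C \right)} = \left(-3 + 5 \cdot \frac{1}{3} \cdot 4\right) C^{2} = \left(-3 + 5 \cdot \frac{4}{3}\right) C^{2} = \left(-3 + \frac{20}{3}\right) C^{2} = \frac{11 C^{2}}{3}$)
$R{\left(u,-6 \right)} D{\left(T{\left(2 \right)} \right)} = - 2 \frac{11 \left(-2\right)^{2}}{3} = - 2 \cdot \frac{11}{3} \cdot 4 = \left(-2\right) \frac{44}{3} = - \frac{88}{3}$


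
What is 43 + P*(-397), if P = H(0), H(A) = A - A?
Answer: 43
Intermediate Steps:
H(A) = 0
P = 0
43 + P*(-397) = 43 + 0*(-397) = 43 + 0 = 43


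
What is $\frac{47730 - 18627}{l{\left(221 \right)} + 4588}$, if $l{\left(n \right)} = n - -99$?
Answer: $\frac{9701}{1636} \approx 5.9297$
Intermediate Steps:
$l{\left(n \right)} = 99 + n$ ($l{\left(n \right)} = n + 99 = 99 + n$)
$\frac{47730 - 18627}{l{\left(221 \right)} + 4588} = \frac{47730 - 18627}{\left(99 + 221\right) + 4588} = \frac{29103}{320 + 4588} = \frac{29103}{4908} = 29103 \cdot \frac{1}{4908} = \frac{9701}{1636}$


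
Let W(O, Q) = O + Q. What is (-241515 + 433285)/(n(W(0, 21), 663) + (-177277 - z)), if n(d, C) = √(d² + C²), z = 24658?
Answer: -7745014990/8155460843 - 115062*√48890/8155460843 ≈ -0.95279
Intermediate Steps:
n(d, C) = √(C² + d²)
(-241515 + 433285)/(n(W(0, 21), 663) + (-177277 - z)) = (-241515 + 433285)/(√(663² + (0 + 21)²) + (-177277 - 1*24658)) = 191770/(√(439569 + 21²) + (-177277 - 24658)) = 191770/(√(439569 + 441) - 201935) = 191770/(√440010 - 201935) = 191770/(3*√48890 - 201935) = 191770/(-201935 + 3*√48890)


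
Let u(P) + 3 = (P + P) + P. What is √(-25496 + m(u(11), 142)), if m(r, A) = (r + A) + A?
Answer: 3*I*√2798 ≈ 158.69*I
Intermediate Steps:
u(P) = -3 + 3*P (u(P) = -3 + ((P + P) + P) = -3 + (2*P + P) = -3 + 3*P)
m(r, A) = r + 2*A (m(r, A) = (A + r) + A = r + 2*A)
√(-25496 + m(u(11), 142)) = √(-25496 + ((-3 + 3*11) + 2*142)) = √(-25496 + ((-3 + 33) + 284)) = √(-25496 + (30 + 284)) = √(-25496 + 314) = √(-25182) = 3*I*√2798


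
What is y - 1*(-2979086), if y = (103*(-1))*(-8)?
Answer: 2979910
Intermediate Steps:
y = 824 (y = -103*(-8) = 824)
y - 1*(-2979086) = 824 - 1*(-2979086) = 824 + 2979086 = 2979910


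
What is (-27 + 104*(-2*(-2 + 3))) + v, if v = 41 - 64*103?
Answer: -6786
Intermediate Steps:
v = -6551 (v = 41 - 6592 = -6551)
(-27 + 104*(-2*(-2 + 3))) + v = (-27 + 104*(-2*(-2 + 3))) - 6551 = (-27 + 104*(-2*1)) - 6551 = (-27 + 104*(-2)) - 6551 = (-27 - 208) - 6551 = -235 - 6551 = -6786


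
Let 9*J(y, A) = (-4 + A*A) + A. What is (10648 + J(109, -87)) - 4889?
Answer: 59309/9 ≈ 6589.9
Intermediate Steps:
J(y, A) = -4/9 + A/9 + A**2/9 (J(y, A) = ((-4 + A*A) + A)/9 = ((-4 + A**2) + A)/9 = (-4 + A + A**2)/9 = -4/9 + A/9 + A**2/9)
(10648 + J(109, -87)) - 4889 = (10648 + (-4/9 + (1/9)*(-87) + (1/9)*(-87)**2)) - 4889 = (10648 + (-4/9 - 29/3 + (1/9)*7569)) - 4889 = (10648 + (-4/9 - 29/3 + 841)) - 4889 = (10648 + 7478/9) - 4889 = 103310/9 - 4889 = 59309/9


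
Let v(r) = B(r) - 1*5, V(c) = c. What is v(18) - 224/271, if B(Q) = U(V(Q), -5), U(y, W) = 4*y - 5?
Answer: 16578/271 ≈ 61.173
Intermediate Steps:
U(y, W) = -5 + 4*y
B(Q) = -5 + 4*Q
v(r) = -10 + 4*r (v(r) = (-5 + 4*r) - 1*5 = (-5 + 4*r) - 5 = -10 + 4*r)
v(18) - 224/271 = (-10 + 4*18) - 224/271 = (-10 + 72) - 224*1/271 = 62 - 224/271 = 16578/271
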